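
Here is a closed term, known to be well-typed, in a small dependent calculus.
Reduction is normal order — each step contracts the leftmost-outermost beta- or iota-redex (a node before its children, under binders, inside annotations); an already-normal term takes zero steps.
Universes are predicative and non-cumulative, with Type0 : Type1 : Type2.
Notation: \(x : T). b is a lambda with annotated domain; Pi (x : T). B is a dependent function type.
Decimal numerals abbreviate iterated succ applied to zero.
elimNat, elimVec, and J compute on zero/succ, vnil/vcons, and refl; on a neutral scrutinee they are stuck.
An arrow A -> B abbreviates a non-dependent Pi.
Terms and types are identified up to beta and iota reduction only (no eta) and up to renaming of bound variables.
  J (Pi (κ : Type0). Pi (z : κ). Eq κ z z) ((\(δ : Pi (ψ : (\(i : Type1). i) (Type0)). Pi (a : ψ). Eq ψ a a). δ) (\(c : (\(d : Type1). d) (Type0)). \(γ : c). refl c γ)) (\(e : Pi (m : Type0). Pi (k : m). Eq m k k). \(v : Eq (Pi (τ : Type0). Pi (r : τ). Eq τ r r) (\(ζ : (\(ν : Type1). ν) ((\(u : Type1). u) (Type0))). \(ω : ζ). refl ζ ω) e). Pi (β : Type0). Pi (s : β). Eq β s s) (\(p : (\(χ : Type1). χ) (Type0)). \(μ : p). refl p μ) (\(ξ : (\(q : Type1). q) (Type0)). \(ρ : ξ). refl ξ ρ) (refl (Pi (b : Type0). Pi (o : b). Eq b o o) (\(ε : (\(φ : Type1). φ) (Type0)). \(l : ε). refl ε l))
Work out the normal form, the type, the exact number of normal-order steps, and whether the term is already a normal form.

reduced normal form:
  \(κ : Type0). \(z : κ). refl κ z
type:
  Pi (κ : Type0). Pi (z : κ). Eq κ z z
reduction steps (normal order): 2
started in normal form: no
first contracted redex: a J iota-redex


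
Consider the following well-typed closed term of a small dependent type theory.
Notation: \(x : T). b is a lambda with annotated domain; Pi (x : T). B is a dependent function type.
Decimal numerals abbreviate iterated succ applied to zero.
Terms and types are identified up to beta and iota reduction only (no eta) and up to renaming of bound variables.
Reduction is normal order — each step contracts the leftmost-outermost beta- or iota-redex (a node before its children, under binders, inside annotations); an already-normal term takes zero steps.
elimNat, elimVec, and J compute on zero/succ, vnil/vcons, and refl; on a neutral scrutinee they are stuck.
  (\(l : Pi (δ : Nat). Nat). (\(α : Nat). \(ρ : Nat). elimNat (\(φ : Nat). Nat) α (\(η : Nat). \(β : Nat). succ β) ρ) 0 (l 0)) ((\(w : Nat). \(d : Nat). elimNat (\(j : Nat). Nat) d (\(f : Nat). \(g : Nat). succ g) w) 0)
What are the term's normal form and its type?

resulting normal form:
  0
the term's type:
  Nat
observation: the first redex contracted is a beta-redex; the normal form is reached in 7 normal-order steps.


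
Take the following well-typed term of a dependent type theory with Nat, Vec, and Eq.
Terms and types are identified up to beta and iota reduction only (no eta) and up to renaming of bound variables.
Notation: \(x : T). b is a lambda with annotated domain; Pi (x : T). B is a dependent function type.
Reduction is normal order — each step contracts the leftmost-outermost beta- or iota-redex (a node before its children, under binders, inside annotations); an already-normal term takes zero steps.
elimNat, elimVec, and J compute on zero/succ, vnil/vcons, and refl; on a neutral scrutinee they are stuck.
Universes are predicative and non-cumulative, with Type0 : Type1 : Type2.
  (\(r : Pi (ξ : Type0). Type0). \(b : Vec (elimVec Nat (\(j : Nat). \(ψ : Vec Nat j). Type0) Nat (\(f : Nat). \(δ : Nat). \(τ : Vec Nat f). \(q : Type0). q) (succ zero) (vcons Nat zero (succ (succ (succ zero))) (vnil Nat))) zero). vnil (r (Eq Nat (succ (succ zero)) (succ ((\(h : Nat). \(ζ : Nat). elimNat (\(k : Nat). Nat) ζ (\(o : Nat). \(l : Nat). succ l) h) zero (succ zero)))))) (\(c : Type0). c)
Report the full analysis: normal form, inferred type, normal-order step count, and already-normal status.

reduced normal form:
  \(r : Vec Nat zero). vnil (Eq Nat (succ (succ zero)) (succ (succ zero)))
inferred type:
  Pi (r : Vec Nat zero). Vec (Eq Nat (succ (succ zero)) (succ (succ zero))) zero
reduction steps (normal order): 11
already normal: no
first contracted redex: a beta-redex


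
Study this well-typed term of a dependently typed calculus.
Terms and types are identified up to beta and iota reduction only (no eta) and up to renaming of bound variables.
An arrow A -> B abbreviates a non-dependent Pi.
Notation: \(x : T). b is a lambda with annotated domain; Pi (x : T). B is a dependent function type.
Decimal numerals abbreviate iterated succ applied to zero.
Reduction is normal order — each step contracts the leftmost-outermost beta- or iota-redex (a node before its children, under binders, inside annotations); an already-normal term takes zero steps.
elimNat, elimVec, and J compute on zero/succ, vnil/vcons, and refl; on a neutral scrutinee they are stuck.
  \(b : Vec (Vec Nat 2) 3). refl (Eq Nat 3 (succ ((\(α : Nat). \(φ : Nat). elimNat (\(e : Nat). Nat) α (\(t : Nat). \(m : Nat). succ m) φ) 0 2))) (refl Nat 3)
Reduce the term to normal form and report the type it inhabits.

resulting normal form:
  \(b : Vec (Vec Nat 2) 3). refl (Eq Nat 3 3) (refl Nat 3)
the term's type:
  Vec (Vec Nat 2) 3 -> Eq (Eq Nat 3 3) (refl Nat 3) (refl Nat 3)
observation: reduction starts at a beta-redex, and 9 normal-order steps reach the normal form.


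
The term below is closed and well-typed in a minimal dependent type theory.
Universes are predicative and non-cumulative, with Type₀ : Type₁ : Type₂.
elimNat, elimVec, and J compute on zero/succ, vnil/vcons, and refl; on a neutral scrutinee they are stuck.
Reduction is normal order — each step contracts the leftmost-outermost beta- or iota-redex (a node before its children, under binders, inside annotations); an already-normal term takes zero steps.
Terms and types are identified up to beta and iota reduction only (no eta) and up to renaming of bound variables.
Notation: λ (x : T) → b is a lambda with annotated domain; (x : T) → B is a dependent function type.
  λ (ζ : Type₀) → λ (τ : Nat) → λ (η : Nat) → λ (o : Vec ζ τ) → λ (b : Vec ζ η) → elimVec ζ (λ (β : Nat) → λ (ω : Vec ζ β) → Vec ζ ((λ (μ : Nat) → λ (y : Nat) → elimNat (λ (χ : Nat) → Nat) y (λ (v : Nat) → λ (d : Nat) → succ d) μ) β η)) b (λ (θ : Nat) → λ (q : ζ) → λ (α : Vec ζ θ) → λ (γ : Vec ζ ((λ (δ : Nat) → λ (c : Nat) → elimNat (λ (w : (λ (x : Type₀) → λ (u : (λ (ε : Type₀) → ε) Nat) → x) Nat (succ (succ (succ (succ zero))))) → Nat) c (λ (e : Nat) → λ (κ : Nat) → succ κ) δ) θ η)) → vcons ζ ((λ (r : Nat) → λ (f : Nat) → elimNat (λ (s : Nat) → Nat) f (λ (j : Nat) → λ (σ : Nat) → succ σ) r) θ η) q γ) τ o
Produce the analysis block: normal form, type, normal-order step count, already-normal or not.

reduced normal form:
  λ (ζ : Type₀) → λ (τ : Nat) → λ (η : Nat) → λ (o : Vec ζ τ) → λ (b : Vec ζ η) → elimVec ζ (λ (β : Nat) → λ (ω : Vec ζ β) → Vec ζ (elimNat (λ (μ : Nat) → Nat) η (λ (y : Nat) → λ (χ : Nat) → succ χ) β)) b (λ (v : Nat) → λ (d : ζ) → λ (θ : Vec ζ v) → λ (q : Vec ζ (elimNat (λ (α : Nat) → Nat) η (λ (γ : Nat) → λ (δ : Nat) → succ δ) v)) → vcons ζ (elimNat (λ (c : Nat) → Nat) η (λ (w : Nat) → λ (x : Nat) → succ x) v) d q) τ o
type:
  (ζ : Type₀) → (τ : Nat) → (η : Nat) → (o : Vec ζ τ) → (b : Vec ζ η) → Vec ζ (elimNat (λ (β : Nat) → Nat) η (λ (ω : Nat) → λ (μ : Nat) → succ μ) τ)
reduction steps (normal order): 8
term was already normal: no
first redex: a beta-redex


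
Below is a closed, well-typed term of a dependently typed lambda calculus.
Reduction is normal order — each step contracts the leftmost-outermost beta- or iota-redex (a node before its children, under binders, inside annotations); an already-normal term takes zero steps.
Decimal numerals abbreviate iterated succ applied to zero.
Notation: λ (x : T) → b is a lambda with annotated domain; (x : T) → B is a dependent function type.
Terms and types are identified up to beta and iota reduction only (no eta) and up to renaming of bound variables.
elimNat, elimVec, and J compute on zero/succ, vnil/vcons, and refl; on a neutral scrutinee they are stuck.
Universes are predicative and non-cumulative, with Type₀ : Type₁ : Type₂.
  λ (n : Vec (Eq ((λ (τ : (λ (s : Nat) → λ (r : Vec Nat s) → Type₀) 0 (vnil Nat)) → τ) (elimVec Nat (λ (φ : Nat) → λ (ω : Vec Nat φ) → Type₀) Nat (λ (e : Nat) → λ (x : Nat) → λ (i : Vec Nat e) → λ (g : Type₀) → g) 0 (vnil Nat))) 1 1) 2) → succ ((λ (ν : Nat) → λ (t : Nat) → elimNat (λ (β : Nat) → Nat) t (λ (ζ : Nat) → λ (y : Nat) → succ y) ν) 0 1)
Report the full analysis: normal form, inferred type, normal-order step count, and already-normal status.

resulting normal form:
  λ (n : Vec (Eq Nat 1 1) 2) → 2
the term's type:
  (n : Vec (Eq Nat 1 1) 2) → Nat
normal-order step count: 5
already normal: no
first redex: a beta-redex


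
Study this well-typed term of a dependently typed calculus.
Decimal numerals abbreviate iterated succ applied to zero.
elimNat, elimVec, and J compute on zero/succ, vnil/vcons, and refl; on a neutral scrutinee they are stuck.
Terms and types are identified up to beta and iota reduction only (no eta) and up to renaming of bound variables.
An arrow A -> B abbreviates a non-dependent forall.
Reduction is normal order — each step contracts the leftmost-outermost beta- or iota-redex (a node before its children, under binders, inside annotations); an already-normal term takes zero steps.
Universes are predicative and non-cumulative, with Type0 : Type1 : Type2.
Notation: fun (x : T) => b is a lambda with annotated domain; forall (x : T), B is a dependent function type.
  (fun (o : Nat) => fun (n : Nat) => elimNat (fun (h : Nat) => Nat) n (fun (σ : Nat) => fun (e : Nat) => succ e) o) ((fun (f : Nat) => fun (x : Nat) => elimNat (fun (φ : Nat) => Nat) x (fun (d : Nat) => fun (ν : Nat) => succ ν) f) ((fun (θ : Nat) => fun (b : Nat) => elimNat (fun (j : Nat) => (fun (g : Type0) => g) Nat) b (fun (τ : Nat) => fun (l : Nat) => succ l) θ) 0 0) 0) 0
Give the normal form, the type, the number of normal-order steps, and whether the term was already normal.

resulting normal form:
  0
inferred type:
  Nat
steps to reach normal form (normal order): 9
started in normal form: no
first contracted redex: a beta-redex


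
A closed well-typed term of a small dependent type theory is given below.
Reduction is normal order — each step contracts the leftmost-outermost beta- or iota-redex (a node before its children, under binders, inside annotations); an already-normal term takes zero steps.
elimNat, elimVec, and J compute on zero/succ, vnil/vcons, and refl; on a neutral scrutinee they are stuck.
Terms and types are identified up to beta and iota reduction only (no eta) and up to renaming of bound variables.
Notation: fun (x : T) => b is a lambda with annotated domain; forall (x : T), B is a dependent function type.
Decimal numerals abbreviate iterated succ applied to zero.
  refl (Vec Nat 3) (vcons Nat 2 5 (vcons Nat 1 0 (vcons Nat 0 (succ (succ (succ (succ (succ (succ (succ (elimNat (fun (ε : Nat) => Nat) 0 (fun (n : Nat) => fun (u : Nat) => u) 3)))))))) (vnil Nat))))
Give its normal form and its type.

normal form:
  refl (Vec Nat 3) (vcons Nat 2 5 (vcons Nat 1 0 (vcons Nat 0 7 (vnil Nat))))
the term's type:
  Eq (Vec Nat 3) (vcons Nat 2 5 (vcons Nat 1 0 (vcons Nat 0 7 (vnil Nat)))) (vcons Nat 2 5 (vcons Nat 1 0 (vcons Nat 0 7 (vnil Nat))))


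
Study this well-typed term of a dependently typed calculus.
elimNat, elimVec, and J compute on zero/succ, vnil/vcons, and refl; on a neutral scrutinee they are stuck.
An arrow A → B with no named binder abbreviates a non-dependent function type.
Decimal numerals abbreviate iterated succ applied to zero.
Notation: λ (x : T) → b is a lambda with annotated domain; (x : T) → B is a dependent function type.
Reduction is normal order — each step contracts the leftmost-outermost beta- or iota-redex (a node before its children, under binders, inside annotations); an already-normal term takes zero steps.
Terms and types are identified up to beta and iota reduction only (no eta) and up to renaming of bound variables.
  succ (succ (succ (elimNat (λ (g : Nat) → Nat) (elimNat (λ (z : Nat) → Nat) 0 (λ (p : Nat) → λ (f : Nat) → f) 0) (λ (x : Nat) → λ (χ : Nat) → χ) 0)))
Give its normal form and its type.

reduced normal form:
  3
inferred type:
  Nat


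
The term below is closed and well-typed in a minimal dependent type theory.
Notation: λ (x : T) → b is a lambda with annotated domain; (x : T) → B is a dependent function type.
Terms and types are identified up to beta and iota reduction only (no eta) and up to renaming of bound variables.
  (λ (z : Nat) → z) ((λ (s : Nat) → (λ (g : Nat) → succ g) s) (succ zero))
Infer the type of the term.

inferred type:
  Nat


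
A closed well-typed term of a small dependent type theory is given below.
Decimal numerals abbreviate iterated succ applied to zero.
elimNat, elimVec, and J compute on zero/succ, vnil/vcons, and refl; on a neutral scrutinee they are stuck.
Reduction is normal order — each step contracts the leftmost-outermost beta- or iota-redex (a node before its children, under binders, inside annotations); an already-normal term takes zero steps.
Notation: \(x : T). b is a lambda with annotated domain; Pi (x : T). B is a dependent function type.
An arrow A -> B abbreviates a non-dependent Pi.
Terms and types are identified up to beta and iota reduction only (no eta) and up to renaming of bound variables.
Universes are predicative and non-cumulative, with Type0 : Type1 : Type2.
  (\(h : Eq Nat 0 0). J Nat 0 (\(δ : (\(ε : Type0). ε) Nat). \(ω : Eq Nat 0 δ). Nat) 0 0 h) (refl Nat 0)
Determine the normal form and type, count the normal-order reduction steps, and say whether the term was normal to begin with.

normal form:
  0
the term's type:
  Nat
reduction steps (normal order): 2
already normal: no
first contracted redex: a beta-redex


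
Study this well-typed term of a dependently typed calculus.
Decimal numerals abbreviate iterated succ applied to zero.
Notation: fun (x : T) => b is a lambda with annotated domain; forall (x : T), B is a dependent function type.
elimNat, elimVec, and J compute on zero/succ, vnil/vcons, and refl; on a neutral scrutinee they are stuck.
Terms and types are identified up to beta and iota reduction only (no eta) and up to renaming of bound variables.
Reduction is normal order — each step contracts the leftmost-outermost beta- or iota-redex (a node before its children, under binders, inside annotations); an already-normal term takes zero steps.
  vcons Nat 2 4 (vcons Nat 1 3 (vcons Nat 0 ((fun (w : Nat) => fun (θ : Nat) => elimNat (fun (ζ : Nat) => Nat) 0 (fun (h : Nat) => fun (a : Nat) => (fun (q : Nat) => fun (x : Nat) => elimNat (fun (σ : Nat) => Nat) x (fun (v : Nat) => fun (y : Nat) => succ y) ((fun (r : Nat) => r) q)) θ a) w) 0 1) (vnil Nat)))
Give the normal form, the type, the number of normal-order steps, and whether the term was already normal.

resulting normal form:
  vcons Nat 2 4 (vcons Nat 1 3 (vcons Nat 0 0 (vnil Nat)))
type:
  Vec Nat 3
normal-order step count: 3
term was already normal: no
first redex: a beta-redex


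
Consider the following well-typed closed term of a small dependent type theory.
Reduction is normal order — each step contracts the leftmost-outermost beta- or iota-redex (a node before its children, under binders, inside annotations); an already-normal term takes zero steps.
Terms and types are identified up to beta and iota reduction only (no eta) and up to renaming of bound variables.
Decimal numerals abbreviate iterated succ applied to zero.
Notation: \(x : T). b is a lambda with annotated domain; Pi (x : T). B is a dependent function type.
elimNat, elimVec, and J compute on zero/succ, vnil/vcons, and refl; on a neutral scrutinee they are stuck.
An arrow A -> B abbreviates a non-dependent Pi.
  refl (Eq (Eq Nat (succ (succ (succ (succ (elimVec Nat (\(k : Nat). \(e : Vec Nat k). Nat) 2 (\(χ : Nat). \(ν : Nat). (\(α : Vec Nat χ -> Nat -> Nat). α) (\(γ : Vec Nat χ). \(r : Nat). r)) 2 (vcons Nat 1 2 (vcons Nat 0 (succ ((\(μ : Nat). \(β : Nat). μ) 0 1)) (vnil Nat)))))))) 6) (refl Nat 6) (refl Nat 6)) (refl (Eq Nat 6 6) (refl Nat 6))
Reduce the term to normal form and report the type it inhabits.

resulting normal form:
  refl (Eq (Eq Nat 6 6) (refl Nat 6) (refl Nat 6)) (refl (Eq Nat 6 6) (refl Nat 6))
the term's type:
  Eq (Eq (Eq Nat 6 6) (refl Nat 6) (refl Nat 6)) (refl (Eq Nat 6 6) (refl Nat 6)) (refl (Eq Nat 6 6) (refl Nat 6))


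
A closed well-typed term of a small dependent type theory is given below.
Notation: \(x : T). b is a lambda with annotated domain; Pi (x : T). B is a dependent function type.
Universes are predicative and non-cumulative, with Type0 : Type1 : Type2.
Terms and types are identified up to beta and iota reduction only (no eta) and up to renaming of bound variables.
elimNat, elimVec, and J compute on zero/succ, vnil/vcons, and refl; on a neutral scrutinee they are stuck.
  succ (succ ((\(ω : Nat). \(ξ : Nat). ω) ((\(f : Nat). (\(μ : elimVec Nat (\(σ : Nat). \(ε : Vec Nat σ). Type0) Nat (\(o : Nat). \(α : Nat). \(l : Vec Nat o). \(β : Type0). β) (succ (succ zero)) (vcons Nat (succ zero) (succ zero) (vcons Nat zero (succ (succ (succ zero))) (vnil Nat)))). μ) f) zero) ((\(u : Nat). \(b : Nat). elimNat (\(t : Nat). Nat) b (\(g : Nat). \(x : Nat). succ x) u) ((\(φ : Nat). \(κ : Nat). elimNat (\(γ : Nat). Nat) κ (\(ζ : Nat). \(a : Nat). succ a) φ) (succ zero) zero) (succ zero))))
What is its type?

the term's type:
  Nat


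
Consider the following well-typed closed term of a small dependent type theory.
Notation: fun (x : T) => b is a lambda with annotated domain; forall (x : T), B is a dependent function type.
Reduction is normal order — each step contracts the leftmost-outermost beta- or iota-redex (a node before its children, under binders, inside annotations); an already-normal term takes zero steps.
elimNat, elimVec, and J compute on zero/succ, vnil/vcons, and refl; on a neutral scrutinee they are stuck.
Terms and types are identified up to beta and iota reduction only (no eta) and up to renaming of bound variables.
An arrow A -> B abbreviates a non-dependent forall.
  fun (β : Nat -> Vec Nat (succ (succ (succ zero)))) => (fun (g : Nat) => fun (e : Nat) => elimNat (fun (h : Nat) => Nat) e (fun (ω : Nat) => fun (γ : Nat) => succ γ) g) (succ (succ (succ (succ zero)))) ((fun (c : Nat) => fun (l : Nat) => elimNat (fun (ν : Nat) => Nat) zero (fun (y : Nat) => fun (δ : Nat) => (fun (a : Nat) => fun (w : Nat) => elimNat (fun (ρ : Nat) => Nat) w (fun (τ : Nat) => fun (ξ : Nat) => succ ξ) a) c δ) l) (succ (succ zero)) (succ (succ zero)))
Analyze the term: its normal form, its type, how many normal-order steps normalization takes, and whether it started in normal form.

resulting normal form:
  fun (β : Nat -> Vec Nat (succ (succ (succ zero)))) => succ (succ (succ (succ (succ (succ (succ (succ zero)))))))
inferred type:
  (Nat -> Vec Nat (succ (succ (succ zero)))) -> Nat
normal-order step count: 42
term was already normal: no
first contracted redex: a beta-redex


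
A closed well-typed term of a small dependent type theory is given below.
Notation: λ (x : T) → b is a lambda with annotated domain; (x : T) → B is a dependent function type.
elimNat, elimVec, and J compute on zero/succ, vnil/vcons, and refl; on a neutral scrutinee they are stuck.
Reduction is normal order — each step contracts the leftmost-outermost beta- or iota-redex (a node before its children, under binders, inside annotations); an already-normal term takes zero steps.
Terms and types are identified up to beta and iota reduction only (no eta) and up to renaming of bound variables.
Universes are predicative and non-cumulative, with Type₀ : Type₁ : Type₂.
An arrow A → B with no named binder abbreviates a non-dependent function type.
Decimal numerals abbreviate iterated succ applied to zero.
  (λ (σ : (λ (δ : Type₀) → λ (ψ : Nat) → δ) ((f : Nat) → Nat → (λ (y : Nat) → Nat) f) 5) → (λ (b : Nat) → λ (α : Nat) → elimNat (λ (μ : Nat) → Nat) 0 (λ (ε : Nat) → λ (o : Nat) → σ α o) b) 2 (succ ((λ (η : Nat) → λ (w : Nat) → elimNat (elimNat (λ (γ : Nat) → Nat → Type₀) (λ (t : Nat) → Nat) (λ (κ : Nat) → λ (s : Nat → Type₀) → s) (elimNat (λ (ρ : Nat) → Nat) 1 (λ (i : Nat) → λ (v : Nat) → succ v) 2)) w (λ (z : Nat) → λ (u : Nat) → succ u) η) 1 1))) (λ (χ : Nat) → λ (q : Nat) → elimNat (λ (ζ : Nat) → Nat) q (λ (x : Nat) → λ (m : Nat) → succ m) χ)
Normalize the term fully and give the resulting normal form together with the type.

reduced normal form:
  6
inferred type:
  Nat
observation: the leftmost-outermost redex is a beta-redex, and normalization takes 46 steps.


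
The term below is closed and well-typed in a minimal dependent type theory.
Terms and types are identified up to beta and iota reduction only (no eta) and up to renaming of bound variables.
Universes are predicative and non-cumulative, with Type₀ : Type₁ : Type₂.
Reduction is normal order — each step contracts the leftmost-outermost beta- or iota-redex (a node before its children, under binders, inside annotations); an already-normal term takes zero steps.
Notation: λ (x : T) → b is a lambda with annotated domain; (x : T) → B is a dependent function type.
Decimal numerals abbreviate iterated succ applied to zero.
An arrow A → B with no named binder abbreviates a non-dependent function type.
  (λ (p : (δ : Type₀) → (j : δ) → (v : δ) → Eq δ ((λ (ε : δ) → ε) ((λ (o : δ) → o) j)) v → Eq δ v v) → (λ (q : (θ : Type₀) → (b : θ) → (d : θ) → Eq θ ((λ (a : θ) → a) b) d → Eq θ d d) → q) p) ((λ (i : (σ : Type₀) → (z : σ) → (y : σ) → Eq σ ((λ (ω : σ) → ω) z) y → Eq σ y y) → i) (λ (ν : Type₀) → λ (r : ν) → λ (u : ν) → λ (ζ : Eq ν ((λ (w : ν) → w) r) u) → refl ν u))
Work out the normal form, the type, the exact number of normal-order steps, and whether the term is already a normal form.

resulting normal form:
  λ (p : Type₀) → λ (δ : p) → λ (j : p) → λ (v : Eq p δ j) → refl p j
inferred type:
  (p : Type₀) → (δ : p) → (j : p) → Eq p δ j → Eq p j j
normal-order step count: 4
started in normal form: no
first contracted redex: a beta-redex


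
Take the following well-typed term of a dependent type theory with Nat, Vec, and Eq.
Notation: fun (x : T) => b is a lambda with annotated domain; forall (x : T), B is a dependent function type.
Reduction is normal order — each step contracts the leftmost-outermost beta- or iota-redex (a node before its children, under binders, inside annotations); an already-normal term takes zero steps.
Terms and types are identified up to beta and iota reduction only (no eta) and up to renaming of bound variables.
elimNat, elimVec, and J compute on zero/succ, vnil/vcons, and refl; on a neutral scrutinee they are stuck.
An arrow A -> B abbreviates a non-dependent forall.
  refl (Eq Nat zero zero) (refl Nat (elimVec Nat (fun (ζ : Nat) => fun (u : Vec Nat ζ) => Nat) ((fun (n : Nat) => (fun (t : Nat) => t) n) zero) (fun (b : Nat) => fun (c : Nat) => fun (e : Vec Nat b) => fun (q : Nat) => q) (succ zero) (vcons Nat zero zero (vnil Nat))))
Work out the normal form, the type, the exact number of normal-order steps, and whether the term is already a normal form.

reduced normal form:
  refl (Eq Nat zero zero) (refl Nat zero)
type:
  Eq (Eq Nat zero zero) (refl Nat zero) (refl Nat zero)
normal-order step count: 8
term was already normal: no
first redex: an elimVec iota-redex


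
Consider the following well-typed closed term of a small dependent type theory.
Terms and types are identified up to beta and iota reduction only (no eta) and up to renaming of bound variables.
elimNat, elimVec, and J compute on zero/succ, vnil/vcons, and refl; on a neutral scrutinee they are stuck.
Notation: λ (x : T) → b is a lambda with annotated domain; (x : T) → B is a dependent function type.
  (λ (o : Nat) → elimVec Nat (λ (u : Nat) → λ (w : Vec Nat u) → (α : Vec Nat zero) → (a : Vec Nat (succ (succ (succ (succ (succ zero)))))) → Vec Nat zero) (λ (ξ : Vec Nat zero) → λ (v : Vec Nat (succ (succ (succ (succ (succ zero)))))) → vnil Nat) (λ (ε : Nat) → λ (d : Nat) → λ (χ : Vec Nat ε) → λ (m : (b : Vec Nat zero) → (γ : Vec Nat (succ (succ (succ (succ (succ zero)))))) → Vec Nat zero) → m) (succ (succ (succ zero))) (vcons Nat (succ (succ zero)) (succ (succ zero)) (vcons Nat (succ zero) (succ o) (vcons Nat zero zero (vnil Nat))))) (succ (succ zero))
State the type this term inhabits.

the term's type:
  (o : Vec Nat zero) → (u : Vec Nat (succ (succ (succ (succ (succ zero)))))) → Vec Nat zero


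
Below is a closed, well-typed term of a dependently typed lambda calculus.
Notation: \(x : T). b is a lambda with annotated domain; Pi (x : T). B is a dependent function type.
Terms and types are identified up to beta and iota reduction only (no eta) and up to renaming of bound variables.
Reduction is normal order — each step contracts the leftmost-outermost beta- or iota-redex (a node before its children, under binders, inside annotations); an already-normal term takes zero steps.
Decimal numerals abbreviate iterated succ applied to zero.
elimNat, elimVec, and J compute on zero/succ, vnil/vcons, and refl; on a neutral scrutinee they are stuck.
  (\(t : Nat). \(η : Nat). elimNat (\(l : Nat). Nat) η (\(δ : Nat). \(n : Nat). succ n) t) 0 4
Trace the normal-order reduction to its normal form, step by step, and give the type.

normal-order reduction sequence:
  (\(t : Nat). \(η : Nat). elimNat (\(l : Nat). Nat) η (\(δ : Nat). \(n : Nat). succ n) t) 0 4
  ~> (\(t : Nat). elimNat (\(η : Nat). Nat) t (\(l : Nat). \(δ : Nat). succ δ) 0) 4
  ~> elimNat (\(t : Nat). Nat) 4 (\(η : Nat). \(l : Nat). succ l) 0
  ~> 4
type:
  Nat


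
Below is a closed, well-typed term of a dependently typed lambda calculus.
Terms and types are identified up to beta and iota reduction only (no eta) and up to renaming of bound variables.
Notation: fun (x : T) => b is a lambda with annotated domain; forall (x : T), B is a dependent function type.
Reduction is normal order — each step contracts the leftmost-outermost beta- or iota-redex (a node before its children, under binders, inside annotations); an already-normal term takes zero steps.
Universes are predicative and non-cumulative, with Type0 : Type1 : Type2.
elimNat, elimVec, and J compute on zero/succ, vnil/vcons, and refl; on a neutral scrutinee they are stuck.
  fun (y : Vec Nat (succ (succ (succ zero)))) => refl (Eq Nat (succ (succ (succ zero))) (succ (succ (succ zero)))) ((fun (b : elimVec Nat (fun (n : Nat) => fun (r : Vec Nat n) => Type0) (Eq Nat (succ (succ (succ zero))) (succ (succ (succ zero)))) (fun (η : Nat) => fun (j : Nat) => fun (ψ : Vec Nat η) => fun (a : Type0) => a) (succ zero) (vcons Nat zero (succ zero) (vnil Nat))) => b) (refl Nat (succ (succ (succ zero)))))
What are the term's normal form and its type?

resulting normal form:
  fun (y : Vec Nat (succ (succ (succ zero)))) => refl (Eq Nat (succ (succ (succ zero))) (succ (succ (succ zero)))) (refl Nat (succ (succ (succ zero))))
type:
  forall (y : Vec Nat (succ (succ (succ zero)))), Eq (Eq Nat (succ (succ (succ zero))) (succ (succ (succ zero)))) (refl Nat (succ (succ (succ zero)))) (refl Nat (succ (succ (succ zero))))


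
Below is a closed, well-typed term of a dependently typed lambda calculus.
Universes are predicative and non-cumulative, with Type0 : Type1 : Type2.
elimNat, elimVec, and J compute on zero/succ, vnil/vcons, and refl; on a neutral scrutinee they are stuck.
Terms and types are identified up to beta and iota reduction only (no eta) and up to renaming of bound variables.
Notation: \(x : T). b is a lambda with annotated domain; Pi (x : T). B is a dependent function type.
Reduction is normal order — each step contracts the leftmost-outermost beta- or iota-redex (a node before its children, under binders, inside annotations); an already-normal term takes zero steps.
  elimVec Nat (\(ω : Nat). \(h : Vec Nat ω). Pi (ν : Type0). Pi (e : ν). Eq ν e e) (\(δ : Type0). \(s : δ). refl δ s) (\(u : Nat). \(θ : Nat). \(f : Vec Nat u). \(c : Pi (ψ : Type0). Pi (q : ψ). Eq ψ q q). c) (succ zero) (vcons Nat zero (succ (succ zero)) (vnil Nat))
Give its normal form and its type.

reduced normal form:
  \(ω : Type0). \(h : ω). refl ω h
inferred type:
  Pi (ω : Type0). Pi (h : ω). Eq ω h h
observation: 6 normal-order steps separate the term from its normal form.


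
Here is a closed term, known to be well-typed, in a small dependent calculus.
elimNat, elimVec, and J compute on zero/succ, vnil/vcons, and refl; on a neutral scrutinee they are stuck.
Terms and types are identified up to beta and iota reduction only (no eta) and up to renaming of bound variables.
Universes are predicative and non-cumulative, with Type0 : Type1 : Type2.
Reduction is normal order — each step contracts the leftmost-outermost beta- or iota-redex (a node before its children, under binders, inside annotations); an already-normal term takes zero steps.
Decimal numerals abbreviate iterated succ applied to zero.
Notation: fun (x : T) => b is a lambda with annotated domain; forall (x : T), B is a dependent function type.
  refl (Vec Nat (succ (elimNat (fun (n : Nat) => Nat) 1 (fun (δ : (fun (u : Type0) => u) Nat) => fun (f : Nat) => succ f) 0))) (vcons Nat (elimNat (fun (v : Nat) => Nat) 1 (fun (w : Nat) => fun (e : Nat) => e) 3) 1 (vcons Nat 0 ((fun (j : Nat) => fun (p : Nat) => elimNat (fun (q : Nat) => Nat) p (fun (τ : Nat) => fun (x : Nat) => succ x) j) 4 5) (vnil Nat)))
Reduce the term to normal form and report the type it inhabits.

reduced normal form:
  refl (Vec Nat 2) (vcons Nat 1 1 (vcons Nat 0 9 (vnil Nat)))
inferred type:
  Eq (Vec Nat 2) (vcons Nat 1 1 (vcons Nat 0 9 (vnil Nat))) (vcons Nat 1 1 (vcons Nat 0 9 (vnil Nat)))
observation: contracting an elimNat iota-redex first, the term normalizes in 26 steps.


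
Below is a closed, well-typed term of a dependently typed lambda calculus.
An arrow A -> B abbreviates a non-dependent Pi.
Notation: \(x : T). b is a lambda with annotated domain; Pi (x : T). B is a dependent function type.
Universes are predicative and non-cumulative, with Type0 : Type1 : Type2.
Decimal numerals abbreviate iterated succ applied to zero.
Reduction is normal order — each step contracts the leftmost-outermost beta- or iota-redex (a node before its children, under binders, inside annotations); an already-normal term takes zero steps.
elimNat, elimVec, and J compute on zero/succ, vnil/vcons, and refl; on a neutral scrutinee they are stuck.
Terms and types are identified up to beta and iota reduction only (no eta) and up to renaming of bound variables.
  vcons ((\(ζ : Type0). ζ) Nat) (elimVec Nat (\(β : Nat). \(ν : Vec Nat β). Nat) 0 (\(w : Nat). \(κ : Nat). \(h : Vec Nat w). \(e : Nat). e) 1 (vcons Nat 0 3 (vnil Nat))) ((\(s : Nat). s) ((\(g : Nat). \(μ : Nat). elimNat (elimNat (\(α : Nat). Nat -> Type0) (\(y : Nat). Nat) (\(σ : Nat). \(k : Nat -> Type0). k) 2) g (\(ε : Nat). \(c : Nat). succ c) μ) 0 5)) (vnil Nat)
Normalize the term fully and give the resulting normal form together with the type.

normal form:
  vcons Nat 0 5 (vnil Nat)
inferred type:
  Vec Nat 1
observation: 26 normal-order steps separate the term from its normal form.


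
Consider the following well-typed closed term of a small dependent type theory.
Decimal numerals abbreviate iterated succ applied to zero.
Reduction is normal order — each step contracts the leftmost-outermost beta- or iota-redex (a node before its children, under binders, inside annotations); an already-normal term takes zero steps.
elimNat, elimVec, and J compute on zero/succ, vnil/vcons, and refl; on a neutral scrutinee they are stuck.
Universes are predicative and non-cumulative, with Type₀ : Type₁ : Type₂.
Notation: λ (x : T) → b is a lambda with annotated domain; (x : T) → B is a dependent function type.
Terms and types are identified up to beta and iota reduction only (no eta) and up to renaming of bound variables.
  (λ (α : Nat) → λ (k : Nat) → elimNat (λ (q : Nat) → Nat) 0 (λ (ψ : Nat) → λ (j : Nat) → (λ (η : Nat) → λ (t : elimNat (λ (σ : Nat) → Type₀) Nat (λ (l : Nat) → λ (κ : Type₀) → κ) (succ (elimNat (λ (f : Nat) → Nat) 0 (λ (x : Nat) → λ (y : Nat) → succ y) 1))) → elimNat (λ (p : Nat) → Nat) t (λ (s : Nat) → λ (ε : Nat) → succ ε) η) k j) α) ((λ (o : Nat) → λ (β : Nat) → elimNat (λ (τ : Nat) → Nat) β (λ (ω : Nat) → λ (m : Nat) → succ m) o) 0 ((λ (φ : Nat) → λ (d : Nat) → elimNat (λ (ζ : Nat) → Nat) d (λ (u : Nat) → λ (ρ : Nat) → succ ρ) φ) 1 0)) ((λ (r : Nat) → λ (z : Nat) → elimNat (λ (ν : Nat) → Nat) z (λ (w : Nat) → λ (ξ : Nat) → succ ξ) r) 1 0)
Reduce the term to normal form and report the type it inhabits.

normal form:
  1
the term's type:
  Nat


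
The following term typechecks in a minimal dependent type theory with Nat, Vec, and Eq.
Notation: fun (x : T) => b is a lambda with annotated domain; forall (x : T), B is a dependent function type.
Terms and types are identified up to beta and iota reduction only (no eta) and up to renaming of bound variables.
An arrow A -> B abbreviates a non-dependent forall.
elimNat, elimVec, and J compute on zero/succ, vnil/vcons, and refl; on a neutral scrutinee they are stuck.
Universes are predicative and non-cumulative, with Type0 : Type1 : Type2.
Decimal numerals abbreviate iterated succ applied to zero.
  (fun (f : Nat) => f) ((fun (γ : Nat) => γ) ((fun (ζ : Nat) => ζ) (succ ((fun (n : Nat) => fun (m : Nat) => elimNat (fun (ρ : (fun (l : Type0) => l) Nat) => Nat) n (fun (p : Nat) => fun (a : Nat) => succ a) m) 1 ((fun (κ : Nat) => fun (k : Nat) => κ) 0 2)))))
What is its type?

the term's type:
  Nat


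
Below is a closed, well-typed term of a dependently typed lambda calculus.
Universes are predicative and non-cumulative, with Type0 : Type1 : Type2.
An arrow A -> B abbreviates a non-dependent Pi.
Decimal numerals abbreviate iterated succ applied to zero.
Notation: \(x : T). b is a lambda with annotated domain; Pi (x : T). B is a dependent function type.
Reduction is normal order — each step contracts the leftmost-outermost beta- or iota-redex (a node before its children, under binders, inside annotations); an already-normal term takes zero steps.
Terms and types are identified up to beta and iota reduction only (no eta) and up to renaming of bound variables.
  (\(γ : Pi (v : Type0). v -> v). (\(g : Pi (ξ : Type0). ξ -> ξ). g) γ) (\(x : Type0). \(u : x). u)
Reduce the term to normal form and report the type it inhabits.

resulting normal form:
  \(γ : Type0). \(v : γ). v
inferred type:
  Pi (γ : Type0). γ -> γ
observation: 2 normal-order steps separate the term from its normal form.


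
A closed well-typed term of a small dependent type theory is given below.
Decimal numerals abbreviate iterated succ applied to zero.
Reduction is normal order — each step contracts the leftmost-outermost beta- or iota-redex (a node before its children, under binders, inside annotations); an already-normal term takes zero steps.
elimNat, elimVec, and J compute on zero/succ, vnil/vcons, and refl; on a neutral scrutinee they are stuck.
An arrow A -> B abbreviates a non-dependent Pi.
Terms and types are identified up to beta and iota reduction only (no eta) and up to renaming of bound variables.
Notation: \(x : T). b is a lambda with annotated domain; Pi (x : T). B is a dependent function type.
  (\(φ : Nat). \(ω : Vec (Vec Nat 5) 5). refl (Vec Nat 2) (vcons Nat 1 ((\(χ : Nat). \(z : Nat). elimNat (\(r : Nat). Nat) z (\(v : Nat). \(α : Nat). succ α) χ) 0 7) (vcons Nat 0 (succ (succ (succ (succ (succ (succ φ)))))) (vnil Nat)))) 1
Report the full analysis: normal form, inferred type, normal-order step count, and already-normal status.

resulting normal form:
  \(φ : Vec (Vec Nat 5) 5). refl (Vec Nat 2) (vcons Nat 1 7 (vcons Nat 0 7 (vnil Nat)))
type:
  Vec (Vec Nat 5) 5 -> Eq (Vec Nat 2) (vcons Nat 1 7 (vcons Nat 0 7 (vnil Nat))) (vcons Nat 1 7 (vcons Nat 0 7 (vnil Nat)))
steps to reach normal form (normal order): 4
term was already normal: no
first contracted redex: a beta-redex


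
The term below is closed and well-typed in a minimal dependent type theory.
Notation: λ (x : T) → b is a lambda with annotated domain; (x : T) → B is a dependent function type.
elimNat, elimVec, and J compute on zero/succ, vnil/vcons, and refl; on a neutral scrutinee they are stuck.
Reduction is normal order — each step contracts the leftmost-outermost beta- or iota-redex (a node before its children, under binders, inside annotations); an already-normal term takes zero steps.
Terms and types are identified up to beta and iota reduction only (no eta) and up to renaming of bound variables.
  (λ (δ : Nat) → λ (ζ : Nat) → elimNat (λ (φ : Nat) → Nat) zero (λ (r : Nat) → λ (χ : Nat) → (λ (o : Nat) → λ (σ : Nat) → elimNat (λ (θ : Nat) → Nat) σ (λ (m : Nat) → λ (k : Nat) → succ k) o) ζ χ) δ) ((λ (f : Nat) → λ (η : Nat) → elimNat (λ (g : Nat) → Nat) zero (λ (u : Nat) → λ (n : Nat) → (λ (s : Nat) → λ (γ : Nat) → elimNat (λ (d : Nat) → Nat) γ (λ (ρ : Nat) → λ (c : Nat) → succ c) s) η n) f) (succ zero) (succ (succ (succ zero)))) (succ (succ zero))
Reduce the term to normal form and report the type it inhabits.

resulting normal form:
  succ (succ (succ (succ (succ (succ zero)))))
type:
  Nat
observation: normalization takes exactly 39 steps under the normal-order strategy.


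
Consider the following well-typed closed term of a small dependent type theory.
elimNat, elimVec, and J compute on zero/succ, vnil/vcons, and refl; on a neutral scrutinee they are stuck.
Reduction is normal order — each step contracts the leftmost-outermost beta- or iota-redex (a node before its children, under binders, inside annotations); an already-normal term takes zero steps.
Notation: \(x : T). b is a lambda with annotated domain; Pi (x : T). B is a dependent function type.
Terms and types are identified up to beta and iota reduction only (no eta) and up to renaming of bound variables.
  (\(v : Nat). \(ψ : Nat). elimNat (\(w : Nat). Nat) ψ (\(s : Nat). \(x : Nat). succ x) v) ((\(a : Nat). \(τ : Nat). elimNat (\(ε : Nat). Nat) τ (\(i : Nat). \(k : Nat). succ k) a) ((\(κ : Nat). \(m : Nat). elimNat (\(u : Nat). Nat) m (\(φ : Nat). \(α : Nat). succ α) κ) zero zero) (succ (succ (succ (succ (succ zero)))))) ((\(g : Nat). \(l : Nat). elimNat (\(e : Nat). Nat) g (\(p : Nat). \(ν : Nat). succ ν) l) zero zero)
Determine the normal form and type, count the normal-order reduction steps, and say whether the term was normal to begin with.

resulting normal form:
  succ (succ (succ (succ (succ zero))))
the term's type:
  Nat
normal-order step count: 27
term was already normal: no
first contracted redex: a beta-redex


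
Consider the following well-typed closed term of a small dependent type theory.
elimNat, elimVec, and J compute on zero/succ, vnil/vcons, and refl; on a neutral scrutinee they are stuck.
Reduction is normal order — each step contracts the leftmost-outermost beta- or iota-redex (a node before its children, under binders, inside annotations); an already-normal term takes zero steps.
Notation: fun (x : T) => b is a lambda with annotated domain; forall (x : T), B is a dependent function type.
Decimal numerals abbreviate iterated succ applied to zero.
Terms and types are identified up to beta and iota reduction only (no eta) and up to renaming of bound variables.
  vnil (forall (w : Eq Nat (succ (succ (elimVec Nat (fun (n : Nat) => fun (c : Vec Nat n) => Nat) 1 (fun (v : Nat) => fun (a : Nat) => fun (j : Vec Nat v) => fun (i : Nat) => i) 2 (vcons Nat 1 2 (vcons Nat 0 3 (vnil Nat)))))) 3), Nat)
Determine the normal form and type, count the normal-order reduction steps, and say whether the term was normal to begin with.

normal form:
  vnil (forall (w : Eq Nat 3 3), Nat)
the term's type:
  Vec (forall (w : Eq Nat 3 3), Nat) 0
reduction steps (normal order): 11
term was already normal: no
first contracted redex: an elimVec iota-redex
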